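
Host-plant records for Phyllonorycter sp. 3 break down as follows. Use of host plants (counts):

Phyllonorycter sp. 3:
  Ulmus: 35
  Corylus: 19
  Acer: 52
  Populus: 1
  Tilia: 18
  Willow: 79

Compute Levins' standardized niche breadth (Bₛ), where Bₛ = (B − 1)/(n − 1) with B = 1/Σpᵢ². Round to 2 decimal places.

0.57

Proportions for Phyllonorycter sp. 3 (n=204): 35/204=0.1716, 19/204=0.0931, 52/204=0.2549, 1/204=0.0049, 18/204=0.0882, 79/204=0.3873
Σpᵢ² = 0.1716² + 0.0931² + 0.2549² + 0.0049² + 0.0882² + 0.3873² = 0.029447 + 0.008668 + 0.064974 + 0.000024 + 0.007779 + 0.150001 = 0.260893
B = 1 / 0.260893 = 3.8330
Bₛ = (B − 1)/(n − 1) = (3.8330 − 1)/(6 − 1) = 2.8330/5 = 0.5666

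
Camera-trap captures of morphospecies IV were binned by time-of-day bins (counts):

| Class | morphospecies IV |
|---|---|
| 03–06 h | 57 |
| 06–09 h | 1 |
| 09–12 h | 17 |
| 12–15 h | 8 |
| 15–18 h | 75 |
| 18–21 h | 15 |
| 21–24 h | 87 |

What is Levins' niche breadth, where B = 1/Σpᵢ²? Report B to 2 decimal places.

Proportions for morphospecies IV (n=260): 57/260=0.2192, 1/260=0.0038, 17/260=0.0654, 8/260=0.0308, 75/260=0.2885, 15/260=0.0577, 87/260=0.3346
Σpᵢ² = 0.2192² + 0.0038² + 0.0654² + 0.0308² + 0.2885² + 0.0577² + 0.3346² = 0.048049 + 0.000014 + 0.004277 + 0.000949 + 0.083232 + 0.003329 + 0.111957 = 0.251807
B = 1 / 0.251807 = 3.9713

3.97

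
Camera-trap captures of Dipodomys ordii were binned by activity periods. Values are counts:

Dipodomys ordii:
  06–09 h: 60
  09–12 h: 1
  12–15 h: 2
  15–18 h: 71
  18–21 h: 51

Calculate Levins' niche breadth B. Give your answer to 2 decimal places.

3.04

Proportions for Dipodomys ordii (n=185): 60/185=0.3243, 1/185=0.0054, 2/185=0.0108, 71/185=0.3838, 51/185=0.2757
Σpᵢ² = 0.3243² + 0.0054² + 0.0108² + 0.3838² + 0.2757² = 0.105170 + 0.000029 + 0.000117 + 0.147302 + 0.076010 = 0.328628
B = 1 / 0.328628 = 3.0430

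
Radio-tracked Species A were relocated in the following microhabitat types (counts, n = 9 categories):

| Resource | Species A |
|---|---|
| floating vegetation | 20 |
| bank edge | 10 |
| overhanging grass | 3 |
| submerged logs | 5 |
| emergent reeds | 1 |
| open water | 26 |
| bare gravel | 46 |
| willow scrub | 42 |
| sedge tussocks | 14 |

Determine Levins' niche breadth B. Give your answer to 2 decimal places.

Proportions for Species A (n=167): 20/167=0.1198, 10/167=0.0599, 3/167=0.0180, 5/167=0.0299, 1/167=0.0060, 26/167=0.1557, 46/167=0.2754, 42/167=0.2515, 14/167=0.0838
Σpᵢ² = 0.1198² + 0.0599² + 0.0180² + 0.0299² + 0.0060² + 0.1557² + 0.2754² + 0.2515² + 0.0838² = 0.014352 + 0.003588 + 0.000324 + 0.000894 + 0.000036 + 0.024242 + 0.075845 + 0.063252 + 0.007022 = 0.189555
B = 1 / 0.189555 = 5.2755

5.28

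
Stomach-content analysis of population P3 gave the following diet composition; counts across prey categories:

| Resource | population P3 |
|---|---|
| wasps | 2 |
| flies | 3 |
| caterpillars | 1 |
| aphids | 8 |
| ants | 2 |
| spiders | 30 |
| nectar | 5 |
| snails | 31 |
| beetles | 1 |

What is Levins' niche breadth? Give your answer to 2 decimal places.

3.50

Proportions for population P3 (n=83): 2/83=0.0241, 3/83=0.0361, 1/83=0.0120, 8/83=0.0964, 2/83=0.0241, 30/83=0.3614, 5/83=0.0602, 31/83=0.3735, 1/83=0.0120
Σpᵢ² = 0.0241² + 0.0361² + 0.0120² + 0.0964² + 0.0241² + 0.3614² + 0.0602² + 0.3735² + 0.0120² = 0.000581 + 0.001303 + 0.000144 + 0.009293 + 0.000581 + 0.130610 + 0.003624 + 0.139502 + 0.000144 = 0.285782
B = 1 / 0.285782 = 3.4992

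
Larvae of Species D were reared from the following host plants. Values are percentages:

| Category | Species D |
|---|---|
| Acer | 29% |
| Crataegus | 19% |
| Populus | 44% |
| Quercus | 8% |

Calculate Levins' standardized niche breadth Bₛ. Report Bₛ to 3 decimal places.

Convert percentages to proportions (divide by 100).
Σpᵢ² = 0.29² + 0.19² + 0.44² + 0.08² = 0.0841 + 0.0361 + 0.1936 + 0.0064 = 0.3202
B = 1 / 0.3202 = 3.12305
Bₛ = (B − 1)/(n − 1) = (3.12305 − 1)/(4 − 1) = 2.12305/3 = 0.70768

0.708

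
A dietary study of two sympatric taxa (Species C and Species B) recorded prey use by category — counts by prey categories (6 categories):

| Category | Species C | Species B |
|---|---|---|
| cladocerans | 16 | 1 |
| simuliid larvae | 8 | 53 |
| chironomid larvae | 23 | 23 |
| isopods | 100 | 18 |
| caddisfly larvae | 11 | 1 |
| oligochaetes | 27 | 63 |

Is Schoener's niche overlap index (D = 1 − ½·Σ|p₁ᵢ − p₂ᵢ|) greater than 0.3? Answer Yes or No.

Proportions for Species C (n=185): 16/185=0.0865, 8/185=0.0432, 23/185=0.1243, 100/185=0.5405, 11/185=0.0595, 27/185=0.1459
Proportions for Species B (n=159): 1/159=0.0063, 53/159=0.3333, 23/159=0.1447, 18/159=0.1132, 1/159=0.0063, 63/159=0.3962
Σ|p₁ᵢ − p₂ᵢ| = 0.0802 + 0.2901 + 0.0204 + 0.4273 + 0.0532 + 0.2503 = 1.1215
D = 1 − ½ × 1.1215 = 1 − 0.56075 = 0.43925
D = 0.43925 > 0.3 → Yes.

Yes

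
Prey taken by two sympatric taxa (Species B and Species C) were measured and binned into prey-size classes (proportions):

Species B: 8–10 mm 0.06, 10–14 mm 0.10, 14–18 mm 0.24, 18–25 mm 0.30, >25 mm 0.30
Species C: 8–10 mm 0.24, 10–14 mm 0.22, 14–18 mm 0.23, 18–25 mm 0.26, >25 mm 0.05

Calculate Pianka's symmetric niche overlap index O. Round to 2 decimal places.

0.77

Σ p₁ᵢp₂ᵢ = 0.0144 + 0.0220 + 0.0552 + 0.0780 + 0.0150 = 0.1846
Σp_1ᵢ² = 0.06² + 0.10² + 0.24² + 0.30² + 0.30² = 0.0036 + 0.0100 + 0.0576 + 0.0900 + 0.0900 = 0.2512
Σp_2ᵢ² = 0.24² + 0.22² + 0.23² + 0.26² + 0.05² = 0.0576 + 0.0484 + 0.0529 + 0.0676 + 0.0025 = 0.2290
O = 0.1846 / √(0.2512 × 0.2290) = 0.1846 / 0.23984 = 0.7697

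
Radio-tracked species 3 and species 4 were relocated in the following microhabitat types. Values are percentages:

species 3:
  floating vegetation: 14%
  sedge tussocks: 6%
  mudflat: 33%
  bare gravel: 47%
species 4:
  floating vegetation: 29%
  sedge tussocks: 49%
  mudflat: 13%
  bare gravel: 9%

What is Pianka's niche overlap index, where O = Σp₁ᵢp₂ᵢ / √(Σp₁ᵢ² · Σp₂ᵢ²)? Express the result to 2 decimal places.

0.44

Convert percentages to proportions (divide by 100).
Σ p₁ᵢp₂ᵢ = 0.0406 + 0.0294 + 0.0429 + 0.0423 = 0.1552
Σp_1ᵢ² = 0.14² + 0.06² + 0.33² + 0.47² = 0.0196 + 0.0036 + 0.1089 + 0.2209 = 0.3530
Σp_2ᵢ² = 0.29² + 0.49² + 0.13² + 0.09² = 0.0841 + 0.2401 + 0.0169 + 0.0081 = 0.3492
O = 0.1552 / √(0.3530 × 0.3492) = 0.1552 / 0.35109 = 0.4421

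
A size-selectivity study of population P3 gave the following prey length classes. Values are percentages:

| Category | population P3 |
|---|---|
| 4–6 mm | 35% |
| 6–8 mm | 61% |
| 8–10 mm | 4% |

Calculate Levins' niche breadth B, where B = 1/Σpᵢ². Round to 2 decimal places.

2.02

Convert percentages to proportions (divide by 100).
Σpᵢ² = 0.35² + 0.61² + 0.04² = 0.1225 + 0.3721 + 0.0016 = 0.4962
B = 1 / 0.4962 = 2.0153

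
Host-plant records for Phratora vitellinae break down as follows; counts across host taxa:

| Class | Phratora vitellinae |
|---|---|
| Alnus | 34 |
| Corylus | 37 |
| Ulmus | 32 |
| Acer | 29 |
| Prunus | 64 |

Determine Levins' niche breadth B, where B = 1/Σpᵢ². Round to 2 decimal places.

Proportions for Phratora vitellinae (n=196): 34/196=0.1735, 37/196=0.1888, 32/196=0.1633, 29/196=0.1480, 64/196=0.3265
Σpᵢ² = 0.1735² + 0.1888² + 0.1633² + 0.1480² + 0.3265² = 0.030102 + 0.035645 + 0.026667 + 0.021904 + 0.106602 = 0.220920
B = 1 / 0.220920 = 4.5265

4.53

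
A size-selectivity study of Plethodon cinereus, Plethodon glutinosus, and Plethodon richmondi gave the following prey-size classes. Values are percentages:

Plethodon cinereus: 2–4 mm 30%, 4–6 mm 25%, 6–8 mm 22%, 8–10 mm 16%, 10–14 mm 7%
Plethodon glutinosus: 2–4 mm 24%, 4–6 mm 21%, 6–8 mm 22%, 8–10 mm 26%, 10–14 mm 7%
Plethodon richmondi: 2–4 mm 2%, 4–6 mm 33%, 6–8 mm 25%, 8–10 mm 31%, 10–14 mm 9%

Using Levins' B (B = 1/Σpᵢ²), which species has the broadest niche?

Plethodon glutinosus

Convert percentages to proportions (divide by 100).
Σp_cineᵢ² = 0.30² + 0.25² + 0.22² + 0.16² + 0.07² = 0.0900 + 0.0625 + 0.0484 + 0.0256 + 0.0049 = 0.2314
B_cine = 1 / 0.2314 = 4.3215
Σp_glutᵢ² = 0.24² + 0.21² + 0.22² + 0.26² + 0.07² = 0.0576 + 0.0441 + 0.0484 + 0.0676 + 0.0049 = 0.2226
B_glut = 1 / 0.2226 = 4.4924
Σp_richᵢ² = 0.02² + 0.33² + 0.25² + 0.31² + 0.09² = 0.0004 + 0.1089 + 0.0625 + 0.0961 + 0.0081 = 0.2760
B_rich = 1 / 0.2760 = 3.6232
Highest B → broadest niche (most generalist): Plethodon glutinosus (B = 4.49).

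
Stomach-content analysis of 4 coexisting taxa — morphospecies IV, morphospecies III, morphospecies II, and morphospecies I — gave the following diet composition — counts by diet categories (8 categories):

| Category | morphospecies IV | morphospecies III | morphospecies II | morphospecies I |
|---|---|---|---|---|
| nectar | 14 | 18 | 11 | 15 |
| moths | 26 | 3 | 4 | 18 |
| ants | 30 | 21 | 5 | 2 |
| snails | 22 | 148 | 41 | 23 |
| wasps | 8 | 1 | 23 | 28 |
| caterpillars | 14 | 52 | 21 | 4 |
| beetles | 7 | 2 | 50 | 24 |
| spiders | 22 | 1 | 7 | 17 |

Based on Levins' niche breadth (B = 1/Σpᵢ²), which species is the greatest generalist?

morphospecies IV

Proportions for morphospecies IV (n=143): 14/143=0.0979, 26/143=0.1818, 30/143=0.2098, 22/143=0.1538, 8/143=0.0559, 14/143=0.0979, 7/143=0.0490, 22/143=0.1538
Proportions for morphospecies III (n=246): 18/246=0.0732, 3/246=0.0122, 21/246=0.0854, 148/246=0.6016, 1/246=0.0041, 52/246=0.2114, 2/246=0.0081, 1/246=0.0041
Proportions for morphospecies II (n=162): 11/162=0.0679, 4/162=0.0247, 5/162=0.0309, 41/162=0.2531, 23/162=0.1420, 21/162=0.1296, 50/162=0.3086, 7/162=0.0432
Proportions for morphospecies I (n=131): 15/131=0.1145, 18/131=0.1374, 2/131=0.0153, 23/131=0.1756, 28/131=0.2137, 4/131=0.0305, 24/131=0.1832, 17/131=0.1298
Σp_IVᵢ² = 0.0979² + 0.1818² + 0.2098² + 0.1538² + 0.0559² + 0.0979² + 0.0490² + 0.1538² = 0.009584 + 0.033051 + 0.044016 + 0.023654 + 0.003125 + 0.009584 + 0.002401 + 0.023654 = 0.149069
B_IV = 1 / 0.149069 = 6.7083
Σp_IIIᵢ² = 0.0732² + 0.0122² + 0.0854² + 0.6016² + 0.0041² + 0.2114² + 0.0081² + 0.0041² = 0.005358 + 0.000149 + 0.007293 + 0.361923 + 0.000017 + 0.044690 + 0.000066 + 0.000017 = 0.419513
B_III = 1 / 0.419513 = 2.3837
Σp_IIᵢ² = 0.0679² + 0.0247² + 0.0309² + 0.2531² + 0.1420² + 0.1296² + 0.3086² + 0.0432² = 0.004610 + 0.000610 + 0.000955 + 0.064060 + 0.020164 + 0.016796 + 0.095234 + 0.001866 = 0.204295
B_II = 1 / 0.204295 = 4.8949
Σp_Iᵢ² = 0.1145² + 0.1374² + 0.0153² + 0.1756² + 0.2137² + 0.0305² + 0.1832² + 0.1298² = 0.013110 + 0.018879 + 0.000234 + 0.030835 + 0.045668 + 0.000930 + 0.033562 + 0.016848 = 0.160066
B_I = 1 / 0.160066 = 6.2474
Highest B → broadest niche (most generalist): morphospecies IV (B = 6.71).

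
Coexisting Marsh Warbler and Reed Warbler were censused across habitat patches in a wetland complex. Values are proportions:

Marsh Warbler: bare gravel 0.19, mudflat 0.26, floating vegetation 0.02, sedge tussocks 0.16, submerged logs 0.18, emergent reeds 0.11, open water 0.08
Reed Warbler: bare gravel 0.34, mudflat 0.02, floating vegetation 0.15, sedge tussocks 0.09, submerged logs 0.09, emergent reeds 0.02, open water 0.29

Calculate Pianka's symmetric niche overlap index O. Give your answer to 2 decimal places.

0.62

Σ p₁ᵢp₂ᵢ = 0.0646 + 0.0052 + 0.0030 + 0.0144 + 0.0162 + 0.0022 + 0.0232 = 0.1288
Σp_1ᵢ² = 0.19² + 0.26² + 0.02² + 0.16² + 0.18² + 0.11² + 0.08² = 0.0361 + 0.0676 + 0.0004 + 0.0256 + 0.0324 + 0.0121 + 0.0064 = 0.1806
Σp_2ᵢ² = 0.34² + 0.02² + 0.15² + 0.09² + 0.09² + 0.02² + 0.29² = 0.1156 + 0.0004 + 0.0225 + 0.0081 + 0.0081 + 0.0004 + 0.0841 = 0.2392
O = 0.1288 / √(0.1806 × 0.2392) = 0.1288 / 0.20784 = 0.6197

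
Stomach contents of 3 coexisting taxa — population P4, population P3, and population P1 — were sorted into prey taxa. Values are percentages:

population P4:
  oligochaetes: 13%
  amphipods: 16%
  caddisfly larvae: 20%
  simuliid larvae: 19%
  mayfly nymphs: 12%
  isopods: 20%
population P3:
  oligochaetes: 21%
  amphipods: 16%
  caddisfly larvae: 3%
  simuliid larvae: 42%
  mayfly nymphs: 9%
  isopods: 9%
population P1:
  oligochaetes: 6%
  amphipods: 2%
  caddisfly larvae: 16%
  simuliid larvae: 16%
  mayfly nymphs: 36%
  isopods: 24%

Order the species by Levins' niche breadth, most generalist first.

Convert percentages to proportions (divide by 100).
Σp_P4ᵢ² = 0.13² + 0.16² + 0.20² + 0.19² + 0.12² + 0.20² = 0.0169 + 0.0256 + 0.0400 + 0.0361 + 0.0144 + 0.0400 = 0.1730
B_P4 = 1 / 0.1730 = 5.7803
Σp_P3ᵢ² = 0.21² + 0.16² + 0.03² + 0.42² + 0.09² + 0.09² = 0.0441 + 0.0256 + 0.0009 + 0.1764 + 0.0081 + 0.0081 = 0.2632
B_P3 = 1 / 0.2632 = 3.7994
Σp_P1ᵢ² = 0.06² + 0.02² + 0.16² + 0.16² + 0.36² + 0.24² = 0.0036 + 0.0004 + 0.0256 + 0.0256 + 0.1296 + 0.0576 = 0.2424
B_P1 = 1 / 0.2424 = 4.1254
Ranking by B (broadest → narrowest): population P4 (5.78) > population P1 (4.13) > population P3 (3.80)

population P4 > population P1 > population P3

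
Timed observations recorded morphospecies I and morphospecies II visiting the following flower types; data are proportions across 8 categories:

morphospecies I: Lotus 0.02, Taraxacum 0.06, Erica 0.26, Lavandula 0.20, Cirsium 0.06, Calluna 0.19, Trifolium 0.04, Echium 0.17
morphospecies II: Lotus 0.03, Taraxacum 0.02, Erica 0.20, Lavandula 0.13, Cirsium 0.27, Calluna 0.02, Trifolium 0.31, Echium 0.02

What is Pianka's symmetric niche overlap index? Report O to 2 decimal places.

0.57

Σ p₁ᵢp₂ᵢ = 0.0006 + 0.0012 + 0.0520 + 0.0260 + 0.0162 + 0.0038 + 0.0124 + 0.0034 = 0.1156
Σp_1ᵢ² = 0.02² + 0.06² + 0.26² + 0.20² + 0.06² + 0.19² + 0.04² + 0.17² = 0.0004 + 0.0036 + 0.0676 + 0.0400 + 0.0036 + 0.0361 + 0.0016 + 0.0289 = 0.1818
Σp_2ᵢ² = 0.03² + 0.02² + 0.20² + 0.13² + 0.27² + 0.02² + 0.31² + 0.02² = 0.0009 + 0.0004 + 0.0400 + 0.0169 + 0.0729 + 0.0004 + 0.0961 + 0.0004 = 0.2280
O = 0.1156 / √(0.1818 × 0.2280) = 0.1156 / 0.20359 = 0.5678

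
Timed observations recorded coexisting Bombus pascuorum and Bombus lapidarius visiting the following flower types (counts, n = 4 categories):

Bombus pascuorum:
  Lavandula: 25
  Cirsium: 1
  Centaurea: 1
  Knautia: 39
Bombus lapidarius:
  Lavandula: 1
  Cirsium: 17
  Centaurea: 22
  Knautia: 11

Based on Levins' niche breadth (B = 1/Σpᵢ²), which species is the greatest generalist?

Proportions for Bombus pascuorum (n=66): 25/66=0.3788, 1/66=0.0152, 1/66=0.0152, 39/66=0.5909
Proportions for Bombus lapidarius (n=51): 1/51=0.0196, 17/51=0.3333, 22/51=0.4314, 11/51=0.2157
Σp_pascᵢ² = 0.3788² + 0.0152² + 0.0152² + 0.5909² = 0.143489 + 0.000231 + 0.000231 + 0.349163 = 0.493114
B_pasc = 1 / 0.493114 = 2.0279
Σp_lapiᵢ² = 0.0196² + 0.3333² + 0.4314² + 0.2157² = 0.000384 + 0.111089 + 0.186106 + 0.046526 = 0.344105
B_lapi = 1 / 0.344105 = 2.9061
Highest B → broadest niche (most generalist): Bombus lapidarius (B = 2.91).

Bombus lapidarius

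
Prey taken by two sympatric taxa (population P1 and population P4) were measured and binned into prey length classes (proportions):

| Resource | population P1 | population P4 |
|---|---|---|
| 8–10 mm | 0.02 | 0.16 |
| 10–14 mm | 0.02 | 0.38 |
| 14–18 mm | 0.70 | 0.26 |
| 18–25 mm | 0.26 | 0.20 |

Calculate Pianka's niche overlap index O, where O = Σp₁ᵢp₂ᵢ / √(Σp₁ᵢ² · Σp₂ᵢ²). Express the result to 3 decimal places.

Σ p₁ᵢp₂ᵢ = 0.0032 + 0.0076 + 0.1820 + 0.0520 = 0.2448
Σp_1ᵢ² = 0.02² + 0.02² + 0.70² + 0.26² = 0.0004 + 0.0004 + 0.4900 + 0.0676 = 0.5584
Σp_2ᵢ² = 0.16² + 0.38² + 0.26² + 0.20² = 0.0256 + 0.1444 + 0.0676 + 0.0400 = 0.2776
O = 0.2448 / √(0.5584 × 0.2776) = 0.2448 / 0.393715 = 0.62177

0.622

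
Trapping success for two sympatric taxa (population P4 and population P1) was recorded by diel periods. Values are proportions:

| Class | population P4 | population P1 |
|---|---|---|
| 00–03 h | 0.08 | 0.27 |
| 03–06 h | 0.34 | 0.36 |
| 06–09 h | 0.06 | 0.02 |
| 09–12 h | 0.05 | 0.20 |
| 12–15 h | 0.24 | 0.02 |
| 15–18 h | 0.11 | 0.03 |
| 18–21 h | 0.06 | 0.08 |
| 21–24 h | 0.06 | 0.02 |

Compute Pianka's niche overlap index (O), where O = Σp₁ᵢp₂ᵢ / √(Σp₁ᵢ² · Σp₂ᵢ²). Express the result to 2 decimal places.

Σ p₁ᵢp₂ᵢ = 0.0216 + 0.1224 + 0.0012 + 0.0100 + 0.0048 + 0.0033 + 0.0048 + 0.0012 = 0.1693
Σp_1ᵢ² = 0.08² + 0.34² + 0.06² + 0.05² + 0.24² + 0.11² + 0.06² + 0.06² = 0.0064 + 0.1156 + 0.0036 + 0.0025 + 0.0576 + 0.0121 + 0.0036 + 0.0036 = 0.2050
Σp_2ᵢ² = 0.27² + 0.36² + 0.02² + 0.20² + 0.02² + 0.03² + 0.08² + 0.02² = 0.0729 + 0.1296 + 0.0004 + 0.0400 + 0.0004 + 0.0009 + 0.0064 + 0.0004 = 0.2510
O = 0.1693 / √(0.2050 × 0.2510) = 0.1693 / 0.22684 = 0.7463

0.75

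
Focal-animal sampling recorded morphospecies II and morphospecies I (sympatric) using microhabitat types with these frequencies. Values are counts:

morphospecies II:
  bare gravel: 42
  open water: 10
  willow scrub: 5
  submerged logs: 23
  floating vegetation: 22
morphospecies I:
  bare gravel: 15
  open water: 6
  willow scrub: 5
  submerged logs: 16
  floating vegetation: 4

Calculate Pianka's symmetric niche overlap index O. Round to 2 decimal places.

0.92

Proportions for morphospecies II (n=102): 42/102=0.4118, 10/102=0.0980, 5/102=0.0490, 23/102=0.2255, 22/102=0.2157
Proportions for morphospecies I (n=46): 15/46=0.3261, 6/46=0.1304, 5/46=0.1087, 16/46=0.3478, 4/46=0.0870
Σ p₁ᵢp₂ᵢ = 0.134288 + 0.012779 + 0.005326 + 0.078429 + 0.018766 = 0.249588
Σp_1ᵢ² = 0.4118² + 0.0980² + 0.0490² + 0.2255² + 0.2157² = 0.169579 + 0.009604 + 0.002401 + 0.050850 + 0.046526 = 0.278960
Σp_2ᵢ² = 0.3261² + 0.1304² + 0.1087² + 0.3478² + 0.0870² = 0.106341 + 0.017004 + 0.011816 + 0.120965 + 0.007569 = 0.263695
O = 0.249588 / √(0.278960 × 0.263695) = 0.249588 / 0.2712201 = 0.9202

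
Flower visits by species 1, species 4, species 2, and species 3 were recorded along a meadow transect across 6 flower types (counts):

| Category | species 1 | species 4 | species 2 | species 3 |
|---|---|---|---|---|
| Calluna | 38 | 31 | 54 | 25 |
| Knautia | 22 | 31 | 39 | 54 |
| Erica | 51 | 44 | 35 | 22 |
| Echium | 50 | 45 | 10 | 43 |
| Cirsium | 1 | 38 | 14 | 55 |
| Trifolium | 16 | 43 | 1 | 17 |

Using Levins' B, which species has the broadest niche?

species 4

Proportions for species 1 (n=178): 38/178=0.2135, 22/178=0.1236, 51/178=0.2865, 50/178=0.2809, 1/178=0.0056, 16/178=0.0899
Proportions for species 4 (n=232): 31/232=0.1336, 31/232=0.1336, 44/232=0.1897, 45/232=0.1940, 38/232=0.1638, 43/232=0.1853
Proportions for species 2 (n=153): 54/153=0.3529, 39/153=0.2549, 35/153=0.2288, 10/153=0.0654, 14/153=0.0915, 1/153=0.0065
Proportions for species 3 (n=216): 25/216=0.1157, 54/216=0.2500, 22/216=0.1019, 43/216=0.1991, 55/216=0.2546, 17/216=0.0787
Σp_1ᵢ² = 0.2135² + 0.1236² + 0.2865² + 0.2809² + 0.0056² + 0.0899² = 0.045582 + 0.015277 + 0.082082 + 0.078905 + 0.000031 + 0.008082 = 0.229959
B_1 = 1 / 0.229959 = 4.3486
Σp_4ᵢ² = 0.1336² + 0.1336² + 0.1897² + 0.1940² + 0.1638² + 0.1853² = 0.017849 + 0.017849 + 0.035986 + 0.037636 + 0.026830 + 0.034336 = 0.170486
B_4 = 1 / 0.170486 = 5.8656
Σp_2ᵢ² = 0.3529² + 0.2549² + 0.2288² + 0.0654² + 0.0915² + 0.0065² = 0.124538 + 0.064974 + 0.052349 + 0.004277 + 0.008372 + 0.000042 = 0.254552
B_2 = 1 / 0.254552 = 3.9285
Σp_3ᵢ² = 0.1157² + 0.2500² + 0.1019² + 0.1991² + 0.2546² + 0.0787² = 0.013386 + 0.062500 + 0.010384 + 0.039641 + 0.064821 + 0.006194 = 0.196926
B_3 = 1 / 0.196926 = 5.0780
Highest B → broadest niche (most generalist): species 4 (B = 5.87).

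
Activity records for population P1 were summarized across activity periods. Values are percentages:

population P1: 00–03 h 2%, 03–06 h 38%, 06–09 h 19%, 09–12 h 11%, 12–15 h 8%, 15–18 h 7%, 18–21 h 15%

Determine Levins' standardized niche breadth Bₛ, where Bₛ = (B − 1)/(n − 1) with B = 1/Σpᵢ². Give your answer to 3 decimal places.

0.568

Convert percentages to proportions (divide by 100).
Σpᵢ² = 0.02² + 0.38² + 0.19² + 0.11² + 0.08² + 0.07² + 0.15² = 0.0004 + 0.1444 + 0.0361 + 0.0121 + 0.0064 + 0.0049 + 0.0225 = 0.2268
B = 1 / 0.2268 = 4.40917
Bₛ = (B − 1)/(n − 1) = (4.40917 − 1)/(7 − 1) = 3.40917/6 = 0.56820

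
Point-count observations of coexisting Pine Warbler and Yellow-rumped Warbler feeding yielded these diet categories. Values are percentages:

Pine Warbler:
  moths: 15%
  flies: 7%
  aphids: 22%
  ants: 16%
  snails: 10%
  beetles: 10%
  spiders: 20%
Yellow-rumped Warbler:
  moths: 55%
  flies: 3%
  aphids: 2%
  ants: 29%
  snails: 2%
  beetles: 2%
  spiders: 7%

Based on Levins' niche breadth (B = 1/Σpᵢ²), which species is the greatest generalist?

Convert percentages to proportions (divide by 100).
Σp_Pineᵢ² = 0.15² + 0.07² + 0.22² + 0.16² + 0.10² + 0.10² + 0.20² = 0.0225 + 0.0049 + 0.0484 + 0.0256 + 0.0100 + 0.0100 + 0.0400 = 0.1614
B_Pine = 1 / 0.1614 = 6.1958
Σp_Yellᵢ² = 0.55² + 0.03² + 0.02² + 0.29² + 0.02² + 0.02² + 0.07² = 0.3025 + 0.0009 + 0.0004 + 0.0841 + 0.0004 + 0.0004 + 0.0049 = 0.3936
B_Yell = 1 / 0.3936 = 2.5407
Highest B → broadest niche (most generalist): Pine Warbler (B = 6.20).

Pine Warbler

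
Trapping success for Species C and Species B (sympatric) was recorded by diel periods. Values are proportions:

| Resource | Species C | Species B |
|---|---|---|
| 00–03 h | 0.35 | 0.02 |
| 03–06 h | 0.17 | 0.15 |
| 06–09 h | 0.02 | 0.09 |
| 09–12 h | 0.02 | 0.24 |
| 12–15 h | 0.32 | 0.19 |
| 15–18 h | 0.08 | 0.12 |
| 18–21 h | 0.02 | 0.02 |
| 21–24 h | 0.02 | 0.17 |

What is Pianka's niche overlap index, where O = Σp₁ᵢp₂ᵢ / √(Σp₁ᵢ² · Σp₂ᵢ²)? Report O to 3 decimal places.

0.540

Σ p₁ᵢp₂ᵢ = 0.0070 + 0.0255 + 0.0018 + 0.0048 + 0.0608 + 0.0096 + 0.0004 + 0.0034 = 0.1133
Σp_1ᵢ² = 0.35² + 0.17² + 0.02² + 0.02² + 0.32² + 0.08² + 0.02² + 0.02² = 0.1225 + 0.0289 + 0.0004 + 0.0004 + 0.1024 + 0.0064 + 0.0004 + 0.0004 = 0.2618
Σp_2ᵢ² = 0.02² + 0.15² + 0.09² + 0.24² + 0.19² + 0.12² + 0.02² + 0.17² = 0.0004 + 0.0225 + 0.0081 + 0.0576 + 0.0361 + 0.0144 + 0.0004 + 0.0289 = 0.1684
O = 0.1133 / √(0.2618 × 0.1684) = 0.1133 / 0.209969 = 0.53960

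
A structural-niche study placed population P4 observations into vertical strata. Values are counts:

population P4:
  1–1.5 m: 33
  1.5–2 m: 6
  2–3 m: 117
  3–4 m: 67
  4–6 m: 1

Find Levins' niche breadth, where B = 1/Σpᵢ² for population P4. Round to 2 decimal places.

Proportions for population P4 (n=224): 33/224=0.1473, 6/224=0.0268, 117/224=0.5223, 67/224=0.2991, 1/224=0.0045
Σpᵢ² = 0.1473² + 0.0268² + 0.5223² + 0.2991² + 0.0045² = 0.021697 + 0.000718 + 0.272797 + 0.089461 + 0.000020 = 0.384693
B = 1 / 0.384693 = 2.5995

2.60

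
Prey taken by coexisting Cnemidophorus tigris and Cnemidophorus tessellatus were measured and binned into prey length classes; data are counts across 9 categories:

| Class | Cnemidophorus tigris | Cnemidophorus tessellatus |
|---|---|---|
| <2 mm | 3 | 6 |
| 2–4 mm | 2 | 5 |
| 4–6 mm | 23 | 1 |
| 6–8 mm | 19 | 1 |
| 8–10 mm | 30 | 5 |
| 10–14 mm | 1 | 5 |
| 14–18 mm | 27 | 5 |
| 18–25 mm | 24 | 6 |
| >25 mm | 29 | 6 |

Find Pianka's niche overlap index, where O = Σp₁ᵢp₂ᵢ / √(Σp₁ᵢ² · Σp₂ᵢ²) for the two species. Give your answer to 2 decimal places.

Proportions for Cnemidophorus tigris (n=158): 3/158=0.0190, 2/158=0.0127, 23/158=0.1456, 19/158=0.1203, 30/158=0.1899, 1/158=0.0063, 27/158=0.1709, 24/158=0.1519, 29/158=0.1835
Proportions for Cnemidophorus tessellatus (n=40): 6/40=0.1500, 5/40=0.1250, 1/40=0.0250, 1/40=0.0250, 5/40=0.1250, 5/40=0.1250, 5/40=0.1250, 6/40=0.1500, 6/40=0.1500
Σ p₁ᵢp₂ᵢ = 0.002850 + 0.001588 + 0.003640 + 0.003008 + 0.023738 + 0.000788 + 0.021363 + 0.022785 + 0.027525 = 0.107285
Σp_1ᵢ² = 0.0190² + 0.0127² + 0.1456² + 0.1203² + 0.1899² + 0.0063² + 0.1709² + 0.1519² + 0.1835² = 0.000361 + 0.000161 + 0.021199 + 0.014472 + 0.036062 + 0.000040 + 0.029207 + 0.023074 + 0.033672 = 0.158248
Σp_2ᵢ² = 0.1500² + 0.1250² + 0.0250² + 0.0250² + 0.1250² + 0.1250² + 0.1250² + 0.1500² + 0.1500² = 0.022500 + 0.015625 + 0.000625 + 0.000625 + 0.015625 + 0.015625 + 0.015625 + 0.022500 + 0.022500 = 0.131250
O = 0.107285 / √(0.158248 × 0.131250) = 0.107285 / 0.1441182 = 0.7444

0.74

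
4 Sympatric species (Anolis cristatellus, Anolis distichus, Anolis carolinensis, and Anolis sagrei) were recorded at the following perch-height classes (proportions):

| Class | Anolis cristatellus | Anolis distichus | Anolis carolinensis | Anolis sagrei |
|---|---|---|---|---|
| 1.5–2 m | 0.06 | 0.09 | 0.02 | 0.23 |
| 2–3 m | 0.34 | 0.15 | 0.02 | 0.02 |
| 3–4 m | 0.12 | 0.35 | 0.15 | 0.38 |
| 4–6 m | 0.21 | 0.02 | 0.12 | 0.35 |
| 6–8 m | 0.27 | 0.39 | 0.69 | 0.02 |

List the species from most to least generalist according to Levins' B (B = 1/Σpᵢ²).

Σp_crisᵢ² = 0.06² + 0.34² + 0.12² + 0.21² + 0.27² = 0.0036 + 0.1156 + 0.0144 + 0.0441 + 0.0729 = 0.2506
B_cris = 1 / 0.2506 = 3.9904
Σp_distᵢ² = 0.09² + 0.15² + 0.35² + 0.02² + 0.39² = 0.0081 + 0.0225 + 0.1225 + 0.0004 + 0.1521 = 0.3056
B_dist = 1 / 0.3056 = 3.2723
Σp_caroᵢ² = 0.02² + 0.02² + 0.15² + 0.12² + 0.69² = 0.0004 + 0.0004 + 0.0225 + 0.0144 + 0.4761 = 0.5138
B_caro = 1 / 0.5138 = 1.9463
Σp_sagrᵢ² = 0.23² + 0.02² + 0.38² + 0.35² + 0.02² = 0.0529 + 0.0004 + 0.1444 + 0.1225 + 0.0004 = 0.3206
B_sagr = 1 / 0.3206 = 3.1192
Ranking by B (broadest → narrowest): Anolis cristatellus (3.99) > Anolis distichus (3.27) > Anolis sagrei (3.12) > Anolis carolinensis (1.95)

Anolis cristatellus > Anolis distichus > Anolis sagrei > Anolis carolinensis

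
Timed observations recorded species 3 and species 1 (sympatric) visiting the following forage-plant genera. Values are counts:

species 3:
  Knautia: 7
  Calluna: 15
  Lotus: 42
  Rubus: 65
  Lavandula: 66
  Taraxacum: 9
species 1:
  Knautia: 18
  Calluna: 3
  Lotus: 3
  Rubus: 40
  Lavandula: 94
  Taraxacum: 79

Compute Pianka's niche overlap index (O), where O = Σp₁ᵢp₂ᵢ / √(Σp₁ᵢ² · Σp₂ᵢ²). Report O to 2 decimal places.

0.73

Proportions for species 3 (n=204): 7/204=0.0343, 15/204=0.0735, 42/204=0.2059, 65/204=0.3186, 66/204=0.3235, 9/204=0.0441
Proportions for species 1 (n=237): 18/237=0.0759, 3/237=0.0127, 3/237=0.0127, 40/237=0.1688, 94/237=0.3966, 79/237=0.3333
Σ p₁ᵢp₂ᵢ = 0.002603 + 0.000933 + 0.002615 + 0.053780 + 0.128300 + 0.014699 = 0.202930
Σp_1ᵢ² = 0.0343² + 0.0735² + 0.2059² + 0.3186² + 0.3235² + 0.0441² = 0.001176 + 0.005402 + 0.042395 + 0.101506 + 0.104652 + 0.001945 = 0.257076
Σp_2ᵢ² = 0.0759² + 0.0127² + 0.0127² + 0.1688² + 0.3966² + 0.3333² = 0.005761 + 0.000161 + 0.000161 + 0.028493 + 0.157292 + 0.111089 = 0.302957
O = 0.202930 / √(0.257076 × 0.302957) = 0.202930 / 0.2790752 = 0.7272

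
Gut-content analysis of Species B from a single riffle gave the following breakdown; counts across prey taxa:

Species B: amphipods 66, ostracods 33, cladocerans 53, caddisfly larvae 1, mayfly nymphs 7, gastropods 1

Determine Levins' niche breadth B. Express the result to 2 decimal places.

3.12

Proportions for Species B (n=161): 66/161=0.4099, 33/161=0.2050, 53/161=0.3292, 1/161=0.0062, 7/161=0.0435, 1/161=0.0062
Σpᵢ² = 0.4099² + 0.2050² + 0.3292² + 0.0062² + 0.0435² + 0.0062² = 0.168018 + 0.042025 + 0.108373 + 0.000038 + 0.001892 + 0.000038 = 0.320384
B = 1 / 0.320384 = 3.1213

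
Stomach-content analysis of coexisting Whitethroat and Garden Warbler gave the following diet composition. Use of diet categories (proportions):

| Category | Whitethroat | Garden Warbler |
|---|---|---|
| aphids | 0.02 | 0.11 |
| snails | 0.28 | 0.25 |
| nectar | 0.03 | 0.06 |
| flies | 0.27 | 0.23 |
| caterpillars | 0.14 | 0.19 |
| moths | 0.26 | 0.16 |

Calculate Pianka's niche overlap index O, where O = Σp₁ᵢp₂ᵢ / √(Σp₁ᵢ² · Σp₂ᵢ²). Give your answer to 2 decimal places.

Σ p₁ᵢp₂ᵢ = 0.0022 + 0.0700 + 0.0018 + 0.0621 + 0.0266 + 0.0416 = 0.2043
Σp_1ᵢ² = 0.02² + 0.28² + 0.03² + 0.27² + 0.14² + 0.26² = 0.0004 + 0.0784 + 0.0009 + 0.0729 + 0.0196 + 0.0676 = 0.2398
Σp_2ᵢ² = 0.11² + 0.25² + 0.06² + 0.23² + 0.19² + 0.16² = 0.0121 + 0.0625 + 0.0036 + 0.0529 + 0.0361 + 0.0256 = 0.1928
O = 0.2043 / √(0.2398 × 0.1928) = 0.2043 / 0.21502 = 0.9501

0.95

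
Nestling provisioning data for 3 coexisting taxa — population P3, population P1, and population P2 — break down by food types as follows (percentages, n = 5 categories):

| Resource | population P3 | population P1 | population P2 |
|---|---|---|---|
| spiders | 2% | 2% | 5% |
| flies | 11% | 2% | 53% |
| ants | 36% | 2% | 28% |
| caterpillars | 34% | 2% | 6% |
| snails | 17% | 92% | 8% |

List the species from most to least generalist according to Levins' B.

population P3 > population P2 > population P1

Convert percentages to proportions (divide by 100).
Σp_P3ᵢ² = 0.02² + 0.11² + 0.36² + 0.34² + 0.17² = 0.0004 + 0.0121 + 0.1296 + 0.1156 + 0.0289 = 0.2866
B_P3 = 1 / 0.2866 = 3.4892
Σp_P1ᵢ² = 0.02² + 0.02² + 0.02² + 0.02² + 0.92² = 0.0004 + 0.0004 + 0.0004 + 0.0004 + 0.8464 = 0.8480
B_P1 = 1 / 0.8480 = 1.1792
Σp_P2ᵢ² = 0.05² + 0.53² + 0.28² + 0.06² + 0.08² = 0.0025 + 0.2809 + 0.0784 + 0.0036 + 0.0064 = 0.3718
B_P2 = 1 / 0.3718 = 2.6896
Ranking by B (broadest → narrowest): population P3 (3.49) > population P2 (2.69) > population P1 (1.18)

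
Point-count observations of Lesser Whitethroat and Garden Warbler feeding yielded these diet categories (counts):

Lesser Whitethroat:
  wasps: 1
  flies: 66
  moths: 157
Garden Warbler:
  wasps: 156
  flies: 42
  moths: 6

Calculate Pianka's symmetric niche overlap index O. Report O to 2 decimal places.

0.14

Proportions for Lesser Whitethroat (n=224): 1/224=0.0045, 66/224=0.2946, 157/224=0.7009
Proportions for Garden Warbler (n=204): 156/204=0.7647, 42/204=0.2059, 6/204=0.0294
Σ p₁ᵢp₂ᵢ = 0.003441 + 0.060658 + 0.020606 = 0.084705
Σp_1ᵢ² = 0.0045² + 0.2946² + 0.7009² = 0.000020 + 0.086789 + 0.491261 = 0.578070
Σp_2ᵢ² = 0.7647² + 0.2059² + 0.0294² = 0.584766 + 0.042395 + 0.000864 = 0.628025
O = 0.084705 / √(0.578070 × 0.628025) = 0.084705 / 0.6025300 = 0.1406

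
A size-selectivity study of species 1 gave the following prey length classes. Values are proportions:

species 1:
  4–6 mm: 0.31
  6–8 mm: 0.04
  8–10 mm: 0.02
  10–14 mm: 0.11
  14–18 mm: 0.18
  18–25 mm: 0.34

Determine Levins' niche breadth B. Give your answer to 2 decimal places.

Σpᵢ² = 0.31² + 0.04² + 0.02² + 0.11² + 0.18² + 0.34² = 0.0961 + 0.0016 + 0.0004 + 0.0121 + 0.0324 + 0.1156 = 0.2582
B = 1 / 0.2582 = 3.8730

3.87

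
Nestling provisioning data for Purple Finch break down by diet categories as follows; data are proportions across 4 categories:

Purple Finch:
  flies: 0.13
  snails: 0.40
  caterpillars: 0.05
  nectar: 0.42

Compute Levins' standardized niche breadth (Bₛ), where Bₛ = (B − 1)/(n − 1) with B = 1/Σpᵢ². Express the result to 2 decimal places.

Σpᵢ² = 0.13² + 0.40² + 0.05² + 0.42² = 0.0169 + 0.1600 + 0.0025 + 0.1764 = 0.3558
B = 1 / 0.3558 = 2.8106
Bₛ = (B − 1)/(n − 1) = (2.8106 − 1)/(4 − 1) = 1.8106/3 = 0.6035

0.60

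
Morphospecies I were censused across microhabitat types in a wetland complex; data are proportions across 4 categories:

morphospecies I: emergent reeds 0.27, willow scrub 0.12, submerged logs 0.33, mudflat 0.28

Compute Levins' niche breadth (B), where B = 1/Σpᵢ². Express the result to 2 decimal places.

Σpᵢ² = 0.27² + 0.12² + 0.33² + 0.28² = 0.0729 + 0.0144 + 0.1089 + 0.0784 = 0.2746
B = 1 / 0.2746 = 3.6417

3.64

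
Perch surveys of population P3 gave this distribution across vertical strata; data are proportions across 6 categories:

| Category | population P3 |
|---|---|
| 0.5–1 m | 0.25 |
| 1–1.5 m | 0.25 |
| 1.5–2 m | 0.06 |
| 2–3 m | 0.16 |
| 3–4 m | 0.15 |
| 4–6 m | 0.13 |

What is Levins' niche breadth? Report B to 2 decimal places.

5.17

Σpᵢ² = 0.25² + 0.25² + 0.06² + 0.16² + 0.15² + 0.13² = 0.0625 + 0.0625 + 0.0036 + 0.0256 + 0.0225 + 0.0169 = 0.1936
B = 1 / 0.1936 = 5.1653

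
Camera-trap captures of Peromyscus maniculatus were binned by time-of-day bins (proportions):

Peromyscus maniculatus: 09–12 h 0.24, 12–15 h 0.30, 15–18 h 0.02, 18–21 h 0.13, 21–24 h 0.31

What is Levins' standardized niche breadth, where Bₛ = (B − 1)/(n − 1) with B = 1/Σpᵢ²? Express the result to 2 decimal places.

Σpᵢ² = 0.24² + 0.30² + 0.02² + 0.13² + 0.31² = 0.0576 + 0.0900 + 0.0004 + 0.0169 + 0.0961 = 0.2610
B = 1 / 0.2610 = 3.8314
Bₛ = (B − 1)/(n − 1) = (3.8314 − 1)/(5 − 1) = 2.8314/4 = 0.7079

0.71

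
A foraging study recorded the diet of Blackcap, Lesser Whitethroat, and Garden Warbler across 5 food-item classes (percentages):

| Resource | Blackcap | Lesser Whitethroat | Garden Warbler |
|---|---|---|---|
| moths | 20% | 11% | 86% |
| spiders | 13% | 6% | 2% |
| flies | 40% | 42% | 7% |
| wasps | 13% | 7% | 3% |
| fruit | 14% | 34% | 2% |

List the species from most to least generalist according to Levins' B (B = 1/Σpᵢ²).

Blackcap > Lesser Whitethroat > Garden Warbler

Convert percentages to proportions (divide by 100).
Σp_Blacᵢ² = 0.20² + 0.13² + 0.40² + 0.13² + 0.14² = 0.0400 + 0.0169 + 0.1600 + 0.0169 + 0.0196 = 0.2534
B_Blac = 1 / 0.2534 = 3.9463
Σp_Whitᵢ² = 0.11² + 0.06² + 0.42² + 0.07² + 0.34² = 0.0121 + 0.0036 + 0.1764 + 0.0049 + 0.1156 = 0.3126
B_Whit = 1 / 0.3126 = 3.1990
Σp_Warbᵢ² = 0.86² + 0.02² + 0.07² + 0.03² + 0.02² = 0.7396 + 0.0004 + 0.0049 + 0.0009 + 0.0004 = 0.7462
B_Warb = 1 / 0.7462 = 1.3401
Ranking by B (broadest → narrowest): Blackcap (3.95) > Lesser Whitethroat (3.20) > Garden Warbler (1.34)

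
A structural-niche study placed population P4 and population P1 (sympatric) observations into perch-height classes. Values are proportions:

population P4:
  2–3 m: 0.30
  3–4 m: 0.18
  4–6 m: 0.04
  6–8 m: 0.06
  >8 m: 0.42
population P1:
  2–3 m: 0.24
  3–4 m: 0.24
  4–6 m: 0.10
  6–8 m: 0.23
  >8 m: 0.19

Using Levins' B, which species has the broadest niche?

Σp_P4ᵢ² = 0.30² + 0.18² + 0.04² + 0.06² + 0.42² = 0.0900 + 0.0324 + 0.0016 + 0.0036 + 0.1764 = 0.3040
B_P4 = 1 / 0.3040 = 3.2895
Σp_P1ᵢ² = 0.24² + 0.24² + 0.10² + 0.23² + 0.19² = 0.0576 + 0.0576 + 0.0100 + 0.0529 + 0.0361 = 0.2142
B_P1 = 1 / 0.2142 = 4.6685
Highest B → broadest niche (most generalist): population P1 (B = 4.67).

population P1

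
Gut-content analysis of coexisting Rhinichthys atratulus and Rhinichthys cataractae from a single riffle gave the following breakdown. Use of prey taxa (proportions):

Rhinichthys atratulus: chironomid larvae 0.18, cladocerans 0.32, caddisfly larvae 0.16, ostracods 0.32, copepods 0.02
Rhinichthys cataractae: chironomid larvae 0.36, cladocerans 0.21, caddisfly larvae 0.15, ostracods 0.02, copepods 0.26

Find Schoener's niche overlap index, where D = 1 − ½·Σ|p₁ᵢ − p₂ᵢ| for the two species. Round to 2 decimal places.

0.58

Σ|p₁ᵢ − p₂ᵢ| = 0.18 + 0.11 + 0.01 + 0.30 + 0.24 = 0.84
D = 1 − ½ × 0.84 = 1 − 0.420 = 0.5800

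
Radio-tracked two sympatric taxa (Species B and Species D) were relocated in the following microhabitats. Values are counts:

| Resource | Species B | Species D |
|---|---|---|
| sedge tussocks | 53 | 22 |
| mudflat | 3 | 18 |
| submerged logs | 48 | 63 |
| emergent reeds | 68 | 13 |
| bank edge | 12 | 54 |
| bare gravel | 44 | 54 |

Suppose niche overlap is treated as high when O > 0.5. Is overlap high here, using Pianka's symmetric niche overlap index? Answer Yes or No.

Yes

Proportions for Species B (n=228): 53/228=0.2325, 3/228=0.0132, 48/228=0.2105, 68/228=0.2982, 12/228=0.0526, 44/228=0.1930
Proportions for Species D (n=224): 22/224=0.0982, 18/224=0.0804, 63/224=0.2813, 13/224=0.0580, 54/224=0.2411, 54/224=0.2411
Σ p₁ᵢp₂ᵢ = 0.022832 + 0.001061 + 0.059214 + 0.017296 + 0.012682 + 0.046532 = 0.159617
Σp_1ᵢ² = 0.2325² + 0.0132² + 0.2105² + 0.2982² + 0.0526² + 0.1930² = 0.054056 + 0.000174 + 0.044310 + 0.088923 + 0.002767 + 0.037249 = 0.227479
Σp_2ᵢ² = 0.0982² + 0.0804² + 0.2813² + 0.0580² + 0.2411² + 0.2411² = 0.009643 + 0.006464 + 0.079130 + 0.003364 + 0.058129 + 0.058129 = 0.214859
O = 0.159617 / √(0.227479 × 0.214859) = 0.159617 / 0.2210790 = 0.7220
O = 0.7220 > 0.5 → Yes.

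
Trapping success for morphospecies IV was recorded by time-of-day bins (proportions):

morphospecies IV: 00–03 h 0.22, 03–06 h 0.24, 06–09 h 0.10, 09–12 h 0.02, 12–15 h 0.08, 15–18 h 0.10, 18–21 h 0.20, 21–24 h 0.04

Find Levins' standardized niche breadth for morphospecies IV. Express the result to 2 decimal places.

Σpᵢ² = 0.22² + 0.24² + 0.10² + 0.02² + 0.08² + 0.10² + 0.20² + 0.04² = 0.0484 + 0.0576 + 0.0100 + 0.0004 + 0.0064 + 0.0100 + 0.0400 + 0.0016 = 0.1744
B = 1 / 0.1744 = 5.7339
Bₛ = (B − 1)/(n − 1) = (5.7339 − 1)/(8 − 1) = 4.7339/7 = 0.6763

0.68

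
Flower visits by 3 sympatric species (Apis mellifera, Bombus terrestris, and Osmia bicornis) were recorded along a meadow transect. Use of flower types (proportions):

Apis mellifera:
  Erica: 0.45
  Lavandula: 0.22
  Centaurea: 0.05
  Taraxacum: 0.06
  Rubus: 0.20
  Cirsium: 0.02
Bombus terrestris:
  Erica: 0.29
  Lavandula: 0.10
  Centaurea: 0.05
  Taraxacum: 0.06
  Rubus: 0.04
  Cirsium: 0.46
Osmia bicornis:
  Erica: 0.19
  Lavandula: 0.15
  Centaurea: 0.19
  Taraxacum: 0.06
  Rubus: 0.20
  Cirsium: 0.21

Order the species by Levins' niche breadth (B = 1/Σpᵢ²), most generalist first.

Σp_mellᵢ² = 0.45² + 0.22² + 0.05² + 0.06² + 0.20² + 0.02² = 0.2025 + 0.0484 + 0.0025 + 0.0036 + 0.0400 + 0.0004 = 0.2974
B_mell = 1 / 0.2974 = 3.3625
Σp_terrᵢ² = 0.29² + 0.10² + 0.05² + 0.06² + 0.04² + 0.46² = 0.0841 + 0.0100 + 0.0025 + 0.0036 + 0.0016 + 0.2116 = 0.3134
B_terr = 1 / 0.3134 = 3.1908
Σp_bicoᵢ² = 0.19² + 0.15² + 0.19² + 0.06² + 0.20² + 0.21² = 0.0361 + 0.0225 + 0.0361 + 0.0036 + 0.0400 + 0.0441 = 0.1824
B_bico = 1 / 0.1824 = 5.4825
Ranking by B (broadest → narrowest): Osmia bicornis (5.48) > Apis mellifera (3.36) > Bombus terrestris (3.19)

Osmia bicornis > Apis mellifera > Bombus terrestris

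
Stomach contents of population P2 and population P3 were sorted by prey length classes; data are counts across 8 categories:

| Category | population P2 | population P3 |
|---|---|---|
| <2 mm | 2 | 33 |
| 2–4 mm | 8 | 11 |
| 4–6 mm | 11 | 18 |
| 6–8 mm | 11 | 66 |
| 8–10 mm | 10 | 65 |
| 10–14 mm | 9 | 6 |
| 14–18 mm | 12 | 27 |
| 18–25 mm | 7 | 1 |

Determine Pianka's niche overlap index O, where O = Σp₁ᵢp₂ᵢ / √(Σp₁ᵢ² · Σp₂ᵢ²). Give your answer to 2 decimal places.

0.77

Proportions for population P2 (n=70): 2/70=0.0286, 8/70=0.1143, 11/70=0.1571, 11/70=0.1571, 10/70=0.1429, 9/70=0.1286, 12/70=0.1714, 7/70=0.1000
Proportions for population P3 (n=227): 33/227=0.1454, 11/227=0.0485, 18/227=0.0793, 66/227=0.2907, 65/227=0.2863, 6/227=0.0264, 27/227=0.1189, 1/227=0.0044
Σ p₁ᵢp₂ᵢ = 0.004158 + 0.005544 + 0.012458 + 0.045669 + 0.040912 + 0.003395 + 0.020379 + 0.000440 = 0.132955
Σp_1ᵢ² = 0.0286² + 0.1143² + 0.1571² + 0.1571² + 0.1429² + 0.1286² + 0.1714² + 0.1000² = 0.000818 + 0.013064 + 0.024680 + 0.024680 + 0.020420 + 0.016538 + 0.029378 + 0.010000 = 0.139578
Σp_2ᵢ² = 0.1454² + 0.0485² + 0.0793² + 0.2907² + 0.2863² + 0.0264² + 0.1189² + 0.0044² = 0.021141 + 0.002352 + 0.006288 + 0.084506 + 0.081968 + 0.000697 + 0.014137 + 0.000019 = 0.211108
O = 0.132955 / √(0.139578 × 0.211108) = 0.132955 / 0.1716567 = 0.7745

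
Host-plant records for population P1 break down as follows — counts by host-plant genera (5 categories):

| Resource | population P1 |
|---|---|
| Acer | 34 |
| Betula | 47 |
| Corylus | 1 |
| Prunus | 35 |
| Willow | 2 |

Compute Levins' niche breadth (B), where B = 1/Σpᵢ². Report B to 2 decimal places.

Proportions for population P1 (n=119): 34/119=0.2857, 47/119=0.3950, 1/119=0.0084, 35/119=0.2941, 2/119=0.0168
Σpᵢ² = 0.2857² + 0.3950² + 0.0084² + 0.2941² + 0.0168² = 0.081624 + 0.156025 + 0.000071 + 0.086495 + 0.000282 = 0.324497
B = 1 / 0.324497 = 3.0817

3.08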